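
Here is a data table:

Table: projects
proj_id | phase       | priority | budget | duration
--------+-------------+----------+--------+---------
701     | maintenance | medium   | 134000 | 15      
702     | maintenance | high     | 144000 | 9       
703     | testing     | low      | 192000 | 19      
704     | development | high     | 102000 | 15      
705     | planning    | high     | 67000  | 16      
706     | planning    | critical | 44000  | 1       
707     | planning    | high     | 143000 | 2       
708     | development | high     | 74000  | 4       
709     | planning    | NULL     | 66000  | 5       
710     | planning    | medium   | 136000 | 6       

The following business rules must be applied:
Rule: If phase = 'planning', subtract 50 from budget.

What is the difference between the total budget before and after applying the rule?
250

Step 1: Original sum of budget = 1102000
Step 2: 5 records have phase = 'planning'
Step 3: Each affected record changes by -50
Step 4: Total change = 5 × -50 = -250
Step 5: New sum = 1102000 + -250 = 1101750
Step 6: Difference = |1101750 - 1102000| = 250
        (Sum decreased by 250)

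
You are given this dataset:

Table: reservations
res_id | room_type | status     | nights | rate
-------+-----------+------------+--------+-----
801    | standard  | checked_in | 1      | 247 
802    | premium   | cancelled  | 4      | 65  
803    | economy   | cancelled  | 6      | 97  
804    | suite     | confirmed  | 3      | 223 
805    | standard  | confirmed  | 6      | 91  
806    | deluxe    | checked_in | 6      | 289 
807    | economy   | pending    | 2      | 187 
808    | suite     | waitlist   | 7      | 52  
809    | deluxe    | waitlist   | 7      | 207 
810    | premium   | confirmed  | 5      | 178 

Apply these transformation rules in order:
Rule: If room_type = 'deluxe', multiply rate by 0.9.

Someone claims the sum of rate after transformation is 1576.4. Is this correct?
No, the correct result is 1586.4.

Step 1: Calculate the correct sum after transformation
Step 2: Apply multiplier 0.9 to records where room_type = 'deluxe'
Step 3: Correct result = 1586.4
Step 4: Claimed result = 1576.4
Step 5: 1586.4 ≠ 1576.4
Conclusion: The claimed result is incorrect. The correct answer is 1586.4.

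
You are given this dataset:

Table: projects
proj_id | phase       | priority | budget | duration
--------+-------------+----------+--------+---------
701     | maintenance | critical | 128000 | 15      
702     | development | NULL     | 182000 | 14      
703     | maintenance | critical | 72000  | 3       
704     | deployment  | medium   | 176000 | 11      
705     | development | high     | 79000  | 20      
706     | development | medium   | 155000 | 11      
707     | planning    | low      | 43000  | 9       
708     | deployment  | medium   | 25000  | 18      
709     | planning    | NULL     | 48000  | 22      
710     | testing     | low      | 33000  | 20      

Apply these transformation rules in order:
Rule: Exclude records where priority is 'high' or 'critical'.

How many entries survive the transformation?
7

Step 1: Count records to exclude
  - 1 (high) + 2 (critical) = 3 records
Step 2: Total records: 10
Step 3: Remaining = 10 - 3 = 7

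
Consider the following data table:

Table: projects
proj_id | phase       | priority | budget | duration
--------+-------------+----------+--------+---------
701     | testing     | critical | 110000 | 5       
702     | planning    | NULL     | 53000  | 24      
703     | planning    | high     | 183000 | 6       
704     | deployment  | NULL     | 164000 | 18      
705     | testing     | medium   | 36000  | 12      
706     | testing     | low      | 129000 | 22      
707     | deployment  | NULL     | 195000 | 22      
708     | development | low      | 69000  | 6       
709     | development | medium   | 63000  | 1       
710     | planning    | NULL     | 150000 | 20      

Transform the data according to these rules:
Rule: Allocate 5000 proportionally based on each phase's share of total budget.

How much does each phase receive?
deployment: 1558.16, development: 572.92, planning: 1675.35, testing: 1193.58

Step 1: Calculate total budget = 1152000
Step 2: Calculate each phase's proportion:
  deployment: 359000/1152000 = 31.16% → 1558.16
  development: 132000/1152000 = 11.46% → 572.92
  planning: 386000/1152000 = 33.51% → 1675.35
  testing: 275000/1152000 = 23.87% → 1193.58
Step 3: Verify: sum of allocations ≈ 5000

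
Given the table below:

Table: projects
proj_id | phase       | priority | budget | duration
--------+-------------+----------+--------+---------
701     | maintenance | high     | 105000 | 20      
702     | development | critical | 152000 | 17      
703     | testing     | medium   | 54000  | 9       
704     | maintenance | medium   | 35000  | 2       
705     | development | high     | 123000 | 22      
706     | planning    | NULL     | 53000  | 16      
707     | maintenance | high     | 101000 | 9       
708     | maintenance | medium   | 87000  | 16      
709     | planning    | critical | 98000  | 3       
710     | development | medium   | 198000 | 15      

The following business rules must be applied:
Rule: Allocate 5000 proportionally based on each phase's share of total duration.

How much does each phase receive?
development: 2093.02, maintenance: 1821.71, planning: 736.43, testing: 348.84

Step 1: Calculate total duration = 129
Step 2: Calculate each phase's proportion:
  development: 54/129 = 41.86% → 2093.02
  maintenance: 47/129 = 36.43% → 1821.71
  planning: 19/129 = 14.73% → 736.43
  testing: 9/129 = 6.98% → 348.84
Step 3: Verify: sum of allocations ≈ 5000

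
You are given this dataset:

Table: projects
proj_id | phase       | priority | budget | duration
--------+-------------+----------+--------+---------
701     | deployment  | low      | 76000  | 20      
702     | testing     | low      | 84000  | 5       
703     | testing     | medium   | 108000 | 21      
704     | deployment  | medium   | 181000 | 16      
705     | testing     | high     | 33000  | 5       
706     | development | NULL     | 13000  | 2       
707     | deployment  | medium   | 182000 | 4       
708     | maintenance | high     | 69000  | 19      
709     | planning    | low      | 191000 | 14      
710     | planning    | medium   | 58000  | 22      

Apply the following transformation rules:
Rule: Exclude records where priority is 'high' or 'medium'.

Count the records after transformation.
4

Step 1: Count records to exclude
  - 2 (high) + 4 (medium) = 6 records
Step 2: Total records: 10
Step 3: Remaining = 10 - 6 = 4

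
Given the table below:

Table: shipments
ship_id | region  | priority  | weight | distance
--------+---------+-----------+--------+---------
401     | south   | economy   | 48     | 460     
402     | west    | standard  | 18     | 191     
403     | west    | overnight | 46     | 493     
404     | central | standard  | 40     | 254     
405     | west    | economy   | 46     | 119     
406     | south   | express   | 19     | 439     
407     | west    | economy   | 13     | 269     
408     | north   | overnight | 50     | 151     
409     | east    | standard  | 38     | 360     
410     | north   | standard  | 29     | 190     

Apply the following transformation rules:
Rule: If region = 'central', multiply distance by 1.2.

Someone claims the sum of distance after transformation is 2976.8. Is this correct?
Yes, the result is correct.

Step 1: Calculate the correct sum after transformation
Step 2: Apply multiplier 1.2 to records where region = 'central'
Step 3: Correct result = 2976.8
Step 4: Claimed result = 2976.8
Step 5: 2976.8 = 2976.8 ✓
Conclusion: The claimed result is correct.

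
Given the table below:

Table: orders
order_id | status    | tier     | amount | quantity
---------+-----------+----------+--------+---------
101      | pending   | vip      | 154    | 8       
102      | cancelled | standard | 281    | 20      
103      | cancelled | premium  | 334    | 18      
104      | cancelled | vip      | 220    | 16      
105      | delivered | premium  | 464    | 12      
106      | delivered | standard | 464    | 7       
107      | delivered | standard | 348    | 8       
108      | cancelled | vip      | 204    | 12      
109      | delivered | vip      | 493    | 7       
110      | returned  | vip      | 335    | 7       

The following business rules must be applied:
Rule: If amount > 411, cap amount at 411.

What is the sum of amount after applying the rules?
3109

Step 1: 3 records have amount > 411
Step 2: These records originally summed to 1421
Step 3: After capping: 3 × 411 = 1233
Step 4: Unaffected records sum: 1876
Step 5: Final sum = 1233 + 1876 = 3109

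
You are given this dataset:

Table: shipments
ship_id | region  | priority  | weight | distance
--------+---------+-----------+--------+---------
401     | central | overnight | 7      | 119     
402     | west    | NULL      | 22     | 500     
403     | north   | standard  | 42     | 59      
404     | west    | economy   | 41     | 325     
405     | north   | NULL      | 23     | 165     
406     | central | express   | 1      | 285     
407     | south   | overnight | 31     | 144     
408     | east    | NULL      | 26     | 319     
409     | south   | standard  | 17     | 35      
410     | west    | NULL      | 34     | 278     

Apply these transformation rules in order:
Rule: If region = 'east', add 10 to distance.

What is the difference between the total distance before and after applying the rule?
10

Step 1: Original sum of distance = 2229
Step 2: 1 records have region = 'east'
Step 3: Each affected record changes by 10
Step 4: Total change = 1 × 10 = 10
Step 5: New sum = 2229 + 10 = 2239
Step 6: Difference = |2239 - 2229| = 10
        (Sum increased by 10)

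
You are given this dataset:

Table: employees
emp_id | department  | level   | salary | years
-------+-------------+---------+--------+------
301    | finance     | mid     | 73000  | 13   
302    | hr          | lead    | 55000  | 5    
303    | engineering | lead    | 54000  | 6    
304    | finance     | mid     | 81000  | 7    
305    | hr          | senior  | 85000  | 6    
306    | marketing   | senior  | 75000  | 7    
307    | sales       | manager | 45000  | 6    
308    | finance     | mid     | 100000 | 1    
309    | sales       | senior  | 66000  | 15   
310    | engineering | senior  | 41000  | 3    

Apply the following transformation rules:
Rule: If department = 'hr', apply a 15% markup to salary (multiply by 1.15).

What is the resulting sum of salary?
696000.0

Step 1: Records with department = 'hr' have total salary = 140000
Step 2: Apply multiplier: 140000 × 1.15 = 161000.0
Step 3: Other records total: 535000
Step 4: Final sum = 161000.0 + 535000 = 696000.0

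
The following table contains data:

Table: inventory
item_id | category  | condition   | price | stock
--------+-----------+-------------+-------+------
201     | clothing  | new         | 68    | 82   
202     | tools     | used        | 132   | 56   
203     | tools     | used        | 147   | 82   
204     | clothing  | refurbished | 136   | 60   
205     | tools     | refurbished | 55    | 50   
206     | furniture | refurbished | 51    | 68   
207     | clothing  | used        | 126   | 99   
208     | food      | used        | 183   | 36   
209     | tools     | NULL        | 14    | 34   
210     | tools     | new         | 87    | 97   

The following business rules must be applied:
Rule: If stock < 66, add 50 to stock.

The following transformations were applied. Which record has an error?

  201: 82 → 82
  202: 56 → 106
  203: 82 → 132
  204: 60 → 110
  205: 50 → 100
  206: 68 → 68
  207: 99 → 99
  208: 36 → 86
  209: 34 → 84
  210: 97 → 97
Record 203 has an error. The correct transformed value should be 82, not 132.

Step 1: Check each record against the rule
Step 2: Record 203 has stock = 82
Step 3: Since 82 >= 66, the bonus should not have been applied
Step 4: Correct value = 82, but claimed value = 132
Conclusion: Record 203 has the error.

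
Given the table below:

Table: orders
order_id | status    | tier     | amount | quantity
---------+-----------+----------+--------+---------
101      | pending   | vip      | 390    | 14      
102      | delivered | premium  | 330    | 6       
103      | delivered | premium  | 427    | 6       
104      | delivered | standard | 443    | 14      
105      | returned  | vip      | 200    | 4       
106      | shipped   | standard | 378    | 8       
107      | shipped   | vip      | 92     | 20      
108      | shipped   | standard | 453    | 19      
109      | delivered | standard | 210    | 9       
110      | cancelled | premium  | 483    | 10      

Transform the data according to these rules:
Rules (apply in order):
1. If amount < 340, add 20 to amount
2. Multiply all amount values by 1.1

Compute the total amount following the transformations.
3834.6

Step 1: Apply Rule 1 - Add 20 to records with amount < 340
  - 4 records affected: 832 + (4 × 20) = 912
  - Unaffected records: 2574
  - Sum after Rule 1: 3486
Step 2: Apply Rule 2 - Multiply all by 1.1
  - 3486 × 1.1 = 3834.6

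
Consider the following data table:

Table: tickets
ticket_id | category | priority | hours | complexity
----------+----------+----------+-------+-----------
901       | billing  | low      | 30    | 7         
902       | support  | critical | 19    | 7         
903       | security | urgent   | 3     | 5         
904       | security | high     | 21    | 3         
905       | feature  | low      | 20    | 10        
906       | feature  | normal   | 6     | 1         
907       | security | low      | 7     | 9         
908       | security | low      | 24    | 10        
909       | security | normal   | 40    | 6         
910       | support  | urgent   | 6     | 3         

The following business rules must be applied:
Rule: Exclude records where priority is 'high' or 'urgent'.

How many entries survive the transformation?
7

Step 1: Count records to exclude
  - 1 (high) + 2 (urgent) = 3 records
Step 2: Total records: 10
Step 3: Remaining = 10 - 3 = 7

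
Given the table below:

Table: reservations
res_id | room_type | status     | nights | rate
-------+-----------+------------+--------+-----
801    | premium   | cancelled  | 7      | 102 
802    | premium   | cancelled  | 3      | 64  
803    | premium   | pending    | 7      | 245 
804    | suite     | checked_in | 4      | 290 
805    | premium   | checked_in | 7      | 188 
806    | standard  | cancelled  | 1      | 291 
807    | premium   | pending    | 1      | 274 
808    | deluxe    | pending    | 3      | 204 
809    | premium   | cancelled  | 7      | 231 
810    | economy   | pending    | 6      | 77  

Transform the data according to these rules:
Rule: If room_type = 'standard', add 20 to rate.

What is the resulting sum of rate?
1986

Step 1: Count records where room_type = 'standard': 1
Step 2: Total bonus added: 1 × 20 = 20
Step 3: Original sum of rate: 1966
Step 4: Final sum = 1966 + 20 = 1986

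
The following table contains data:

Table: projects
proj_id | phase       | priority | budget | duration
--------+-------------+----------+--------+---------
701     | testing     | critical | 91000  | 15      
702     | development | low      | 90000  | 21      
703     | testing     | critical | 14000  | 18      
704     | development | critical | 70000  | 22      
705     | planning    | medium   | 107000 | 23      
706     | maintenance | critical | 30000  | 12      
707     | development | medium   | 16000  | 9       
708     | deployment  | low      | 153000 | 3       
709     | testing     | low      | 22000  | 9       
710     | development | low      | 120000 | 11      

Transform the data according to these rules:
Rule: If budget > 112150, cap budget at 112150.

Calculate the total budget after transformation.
664300

Step 1: 2 records have budget > 112150
Step 2: These records originally summed to 273000
Step 3: After capping: 2 × 112150 = 224300
Step 4: Unaffected records sum: 440000
Step 5: Final sum = 224300 + 440000 = 664300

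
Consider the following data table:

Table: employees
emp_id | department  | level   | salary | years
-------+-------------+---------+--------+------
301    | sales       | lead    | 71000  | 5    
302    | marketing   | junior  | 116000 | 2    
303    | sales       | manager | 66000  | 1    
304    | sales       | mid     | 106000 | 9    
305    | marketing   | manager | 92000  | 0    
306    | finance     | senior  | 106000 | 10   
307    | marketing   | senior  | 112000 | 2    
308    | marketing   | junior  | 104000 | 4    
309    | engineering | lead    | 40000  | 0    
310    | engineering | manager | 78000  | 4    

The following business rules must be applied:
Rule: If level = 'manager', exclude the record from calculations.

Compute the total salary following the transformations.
655000

Step 1: Identify records where level = 'manager'
Step 2: The excluded records sum to 236000
Step 3: Original total salary = 891000
Step 4: Remaining total = 891000 - 236000 = 655000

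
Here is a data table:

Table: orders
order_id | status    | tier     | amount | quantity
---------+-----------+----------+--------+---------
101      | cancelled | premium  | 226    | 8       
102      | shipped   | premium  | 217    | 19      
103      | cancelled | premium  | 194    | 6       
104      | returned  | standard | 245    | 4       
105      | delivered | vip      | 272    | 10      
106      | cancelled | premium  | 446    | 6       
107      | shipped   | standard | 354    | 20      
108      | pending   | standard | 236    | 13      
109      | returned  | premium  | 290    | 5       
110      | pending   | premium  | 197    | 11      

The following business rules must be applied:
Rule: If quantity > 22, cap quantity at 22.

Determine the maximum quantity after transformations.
20

Step 1: Original maximum quantity = 20
Step 2: Check cap of 22 against maximum
Step 3: No records exceed the cap (max 20 <= cap 22), so no capping applies
Step 4: Maximum after transformation = 20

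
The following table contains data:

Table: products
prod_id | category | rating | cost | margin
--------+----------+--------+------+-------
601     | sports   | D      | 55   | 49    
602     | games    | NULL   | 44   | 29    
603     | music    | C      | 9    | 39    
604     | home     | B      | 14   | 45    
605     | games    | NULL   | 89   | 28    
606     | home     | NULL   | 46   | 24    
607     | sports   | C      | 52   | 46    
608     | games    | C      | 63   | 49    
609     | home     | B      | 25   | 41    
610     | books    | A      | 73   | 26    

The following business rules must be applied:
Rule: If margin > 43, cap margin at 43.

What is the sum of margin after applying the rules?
359

Step 1: 4 records have margin > 43
Step 2: These records originally summed to 189
Step 3: After capping: 4 × 43 = 172
Step 4: Unaffected records sum: 187
Step 5: Final sum = 172 + 187 = 359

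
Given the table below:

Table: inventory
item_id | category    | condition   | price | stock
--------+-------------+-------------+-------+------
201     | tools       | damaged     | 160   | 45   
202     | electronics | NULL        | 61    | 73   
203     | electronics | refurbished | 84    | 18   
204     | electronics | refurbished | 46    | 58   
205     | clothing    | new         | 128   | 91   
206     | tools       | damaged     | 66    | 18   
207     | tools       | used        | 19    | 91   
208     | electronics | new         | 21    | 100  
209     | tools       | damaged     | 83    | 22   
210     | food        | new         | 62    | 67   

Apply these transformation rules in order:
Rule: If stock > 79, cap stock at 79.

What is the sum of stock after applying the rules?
538

Step 1: 3 records have stock > 79
Step 2: These records originally summed to 282
Step 3: After capping: 3 × 79 = 237
Step 4: Unaffected records sum: 301
Step 5: Final sum = 237 + 301 = 538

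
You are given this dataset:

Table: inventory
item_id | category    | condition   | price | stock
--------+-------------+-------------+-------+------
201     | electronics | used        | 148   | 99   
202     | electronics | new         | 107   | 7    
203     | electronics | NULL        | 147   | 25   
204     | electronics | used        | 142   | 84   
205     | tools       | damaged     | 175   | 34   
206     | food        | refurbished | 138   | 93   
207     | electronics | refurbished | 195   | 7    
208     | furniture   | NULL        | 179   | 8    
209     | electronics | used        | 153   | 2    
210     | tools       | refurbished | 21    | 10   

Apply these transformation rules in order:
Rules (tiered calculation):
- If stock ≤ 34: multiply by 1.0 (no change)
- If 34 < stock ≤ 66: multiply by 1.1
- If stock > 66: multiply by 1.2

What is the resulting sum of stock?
424.2

Step 1: Tier 1 (stock ≤ 34): 7 records, sum = 93 × 1.0 = 93.0
Step 2: Tier 2 (34 < stock ≤ 66): 0 records, sum = 0 × 1.1 = 0.0
Step 3: Tier 3 (stock > 66): 3 records, sum = 276 × 1.2 = 331.2
Step 4: Final sum = 93.0 + 0.0 + 331.2 = 424.2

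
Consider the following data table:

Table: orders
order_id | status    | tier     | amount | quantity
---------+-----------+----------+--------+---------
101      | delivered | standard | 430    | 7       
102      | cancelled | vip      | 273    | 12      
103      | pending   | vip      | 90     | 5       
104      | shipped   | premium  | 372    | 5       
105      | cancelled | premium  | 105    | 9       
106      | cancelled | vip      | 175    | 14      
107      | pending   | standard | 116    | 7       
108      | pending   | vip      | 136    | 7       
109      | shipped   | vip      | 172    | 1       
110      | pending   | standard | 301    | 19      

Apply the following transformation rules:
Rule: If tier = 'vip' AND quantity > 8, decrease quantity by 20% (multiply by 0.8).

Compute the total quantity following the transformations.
80.8

Step 1: Find records where tier = 'vip' AND quantity > 8
Step 2: 2 records match, summing to 26
Step 3: After multiplier: 26 × 0.8 = 20.8
Step 4: Unaffected records sum: 60
Step 5: Final sum = 20.8 + 60 = 80.8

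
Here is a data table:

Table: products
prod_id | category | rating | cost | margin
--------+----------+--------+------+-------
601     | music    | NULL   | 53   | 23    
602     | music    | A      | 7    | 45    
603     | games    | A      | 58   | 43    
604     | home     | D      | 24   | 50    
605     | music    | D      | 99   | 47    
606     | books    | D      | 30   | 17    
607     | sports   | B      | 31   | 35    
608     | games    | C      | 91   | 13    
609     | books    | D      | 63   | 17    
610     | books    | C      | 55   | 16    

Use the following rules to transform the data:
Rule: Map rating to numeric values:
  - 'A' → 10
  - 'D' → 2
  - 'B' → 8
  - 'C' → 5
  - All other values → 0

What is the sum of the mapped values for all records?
46

Step 1: Apply mapping to each record
Step 2: Count by status:
  'A': 2 records × 10 = 20
  'D': 4 records × 2 = 8
  'B': 1 records × 8 = 8
  'C': 2 records × 5 = 10
Step 3: Sum all mapped values = 46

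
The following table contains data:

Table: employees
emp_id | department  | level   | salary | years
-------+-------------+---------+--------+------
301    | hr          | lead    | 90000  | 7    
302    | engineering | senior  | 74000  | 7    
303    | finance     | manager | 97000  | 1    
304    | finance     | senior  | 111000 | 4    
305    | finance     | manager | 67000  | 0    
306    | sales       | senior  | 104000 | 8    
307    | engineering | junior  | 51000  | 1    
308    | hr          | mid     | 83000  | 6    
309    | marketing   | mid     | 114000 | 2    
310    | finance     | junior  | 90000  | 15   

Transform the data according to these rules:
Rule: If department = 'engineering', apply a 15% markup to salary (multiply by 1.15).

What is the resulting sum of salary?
899750.0

Step 1: Records with department = 'engineering' have total salary = 125000
Step 2: Apply multiplier: 125000 × 1.15 = 143750.0
Step 3: Other records total: 756000
Step 4: Final sum = 143750.0 + 756000 = 899750.0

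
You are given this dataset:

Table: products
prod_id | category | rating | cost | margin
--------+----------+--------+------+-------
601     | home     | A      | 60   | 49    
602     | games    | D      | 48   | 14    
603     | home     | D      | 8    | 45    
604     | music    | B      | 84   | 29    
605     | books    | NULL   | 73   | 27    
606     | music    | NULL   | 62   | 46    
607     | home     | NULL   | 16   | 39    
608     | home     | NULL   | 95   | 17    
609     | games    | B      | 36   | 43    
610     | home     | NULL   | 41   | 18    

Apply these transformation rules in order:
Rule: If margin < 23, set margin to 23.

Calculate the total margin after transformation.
347

Step 1: 3 records have margin < 23
Step 2: These records originally summed to 49
Step 3: After setting to minimum: 3 × 23 = 69
Step 4: Unaffected records sum: 278
Step 5: Final sum = 69 + 278 = 347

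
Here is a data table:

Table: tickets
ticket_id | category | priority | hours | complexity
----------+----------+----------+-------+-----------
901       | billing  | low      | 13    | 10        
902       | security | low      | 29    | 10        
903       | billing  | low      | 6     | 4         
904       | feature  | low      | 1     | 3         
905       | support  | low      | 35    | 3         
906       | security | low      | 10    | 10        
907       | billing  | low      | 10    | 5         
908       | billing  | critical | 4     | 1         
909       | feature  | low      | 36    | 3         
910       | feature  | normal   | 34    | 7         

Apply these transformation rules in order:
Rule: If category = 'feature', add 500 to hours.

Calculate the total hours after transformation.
1678

Step 1: Count records where category = 'feature': 3
Step 2: Total bonus added: 3 × 500 = 1500
Step 3: Original sum of hours: 178
Step 4: Final sum = 178 + 1500 = 1678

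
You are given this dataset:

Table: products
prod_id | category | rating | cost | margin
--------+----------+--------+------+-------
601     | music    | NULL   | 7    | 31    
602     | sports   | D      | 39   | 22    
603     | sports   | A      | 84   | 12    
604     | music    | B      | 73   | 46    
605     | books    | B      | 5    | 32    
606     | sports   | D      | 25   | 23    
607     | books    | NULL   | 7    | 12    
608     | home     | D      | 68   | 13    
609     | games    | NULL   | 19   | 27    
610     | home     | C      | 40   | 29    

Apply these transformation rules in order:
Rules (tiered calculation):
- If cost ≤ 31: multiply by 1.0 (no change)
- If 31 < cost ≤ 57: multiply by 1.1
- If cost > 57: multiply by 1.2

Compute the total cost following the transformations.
419.9

Step 1: Tier 1 (cost ≤ 31): 5 records, sum = 63 × 1.0 = 63.0
Step 2: Tier 2 (31 < cost ≤ 57): 2 records, sum = 79 × 1.1 = 86.9
Step 3: Tier 3 (cost > 57): 3 records, sum = 225 × 1.2 = 270.0
Step 4: Final sum = 63.0 + 86.9 + 270.0 = 419.9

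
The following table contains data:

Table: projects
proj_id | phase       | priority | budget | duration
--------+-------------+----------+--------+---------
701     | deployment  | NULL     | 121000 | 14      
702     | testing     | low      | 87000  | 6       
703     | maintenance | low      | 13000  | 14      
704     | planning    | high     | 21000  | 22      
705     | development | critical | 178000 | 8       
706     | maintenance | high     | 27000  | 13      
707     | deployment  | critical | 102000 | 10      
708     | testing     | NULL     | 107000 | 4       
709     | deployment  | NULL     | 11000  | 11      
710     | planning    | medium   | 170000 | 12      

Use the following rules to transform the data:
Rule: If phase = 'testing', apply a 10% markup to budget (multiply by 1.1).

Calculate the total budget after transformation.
856400.0

Step 1: Records with phase = 'testing' have total budget = 194000
Step 2: Apply multiplier: 194000 × 1.1 = 213400.0
Step 3: Other records total: 643000
Step 4: Final sum = 213400.0 + 643000 = 856400.0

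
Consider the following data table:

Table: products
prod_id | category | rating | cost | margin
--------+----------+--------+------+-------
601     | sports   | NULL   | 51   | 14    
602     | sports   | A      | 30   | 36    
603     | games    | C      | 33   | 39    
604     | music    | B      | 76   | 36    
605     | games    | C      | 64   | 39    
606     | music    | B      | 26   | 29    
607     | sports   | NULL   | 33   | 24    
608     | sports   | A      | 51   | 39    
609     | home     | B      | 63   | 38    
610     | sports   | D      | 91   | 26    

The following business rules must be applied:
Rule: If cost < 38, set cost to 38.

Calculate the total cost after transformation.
548

Step 1: 4 records have cost < 38
Step 2: These records originally summed to 122
Step 3: After setting to minimum: 4 × 38 = 152
Step 4: Unaffected records sum: 396
Step 5: Final sum = 152 + 396 = 548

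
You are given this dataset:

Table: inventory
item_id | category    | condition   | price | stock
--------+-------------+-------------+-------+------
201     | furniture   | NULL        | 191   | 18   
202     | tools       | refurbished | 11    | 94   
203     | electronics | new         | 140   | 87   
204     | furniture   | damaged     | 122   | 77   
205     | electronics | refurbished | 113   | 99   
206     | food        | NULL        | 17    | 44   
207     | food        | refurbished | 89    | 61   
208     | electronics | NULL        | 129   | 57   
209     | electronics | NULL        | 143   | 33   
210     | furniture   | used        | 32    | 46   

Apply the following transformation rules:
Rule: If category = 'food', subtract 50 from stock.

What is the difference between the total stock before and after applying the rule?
100

Step 1: Original sum of stock = 616
Step 2: 2 records have category = 'food'
Step 3: Each affected record changes by -50
Step 4: Total change = 2 × -50 = -100
Step 5: New sum = 616 + -100 = 516
Step 6: Difference = |516 - 616| = 100
        (Sum decreased by 100)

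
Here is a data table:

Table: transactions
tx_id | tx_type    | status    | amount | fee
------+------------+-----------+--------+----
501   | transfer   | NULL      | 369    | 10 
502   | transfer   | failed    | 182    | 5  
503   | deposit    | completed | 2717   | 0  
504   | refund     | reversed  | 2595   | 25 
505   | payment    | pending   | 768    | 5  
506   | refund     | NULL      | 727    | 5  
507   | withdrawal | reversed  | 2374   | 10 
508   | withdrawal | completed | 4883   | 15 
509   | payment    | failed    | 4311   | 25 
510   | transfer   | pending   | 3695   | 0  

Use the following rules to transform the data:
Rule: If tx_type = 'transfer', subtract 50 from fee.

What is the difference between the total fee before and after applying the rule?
150

Step 1: Original sum of fee = 100
Step 2: 3 records have tx_type = 'transfer'
Step 3: Each affected record changes by -50
Step 4: Total change = 3 × -50 = -150
Step 5: New sum = 100 + -150 = -50
Step 6: Difference = |-50 - 100| = 150
        (Sum decreased by 150)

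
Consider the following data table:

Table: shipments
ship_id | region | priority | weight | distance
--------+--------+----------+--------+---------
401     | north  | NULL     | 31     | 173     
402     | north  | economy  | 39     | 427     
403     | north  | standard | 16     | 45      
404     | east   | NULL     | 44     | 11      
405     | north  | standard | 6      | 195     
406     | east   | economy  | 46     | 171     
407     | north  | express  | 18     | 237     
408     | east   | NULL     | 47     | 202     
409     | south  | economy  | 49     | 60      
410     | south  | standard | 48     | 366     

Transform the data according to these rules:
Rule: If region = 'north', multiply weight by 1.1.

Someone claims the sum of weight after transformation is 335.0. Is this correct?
No, the correct result is 355.0.

Step 1: Calculate the correct sum after transformation
Step 2: Apply multiplier 1.1 to records where region = 'north'
Step 3: Correct result = 355.0
Step 4: Claimed result = 335.0
Step 5: 355.0 ≠ 335.0
Conclusion: The claimed result is incorrect. The correct answer is 355.0.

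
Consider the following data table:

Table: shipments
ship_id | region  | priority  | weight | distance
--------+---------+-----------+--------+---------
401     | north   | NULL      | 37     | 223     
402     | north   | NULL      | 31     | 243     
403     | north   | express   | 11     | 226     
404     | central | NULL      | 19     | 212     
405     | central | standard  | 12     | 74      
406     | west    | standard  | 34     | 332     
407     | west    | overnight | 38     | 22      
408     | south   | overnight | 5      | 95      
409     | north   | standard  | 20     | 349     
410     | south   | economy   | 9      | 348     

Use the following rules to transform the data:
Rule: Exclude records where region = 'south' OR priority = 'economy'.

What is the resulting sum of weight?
202

Step 1: Find records where region = 'south' OR priority = 'economy'
Step 2: 2 records match, summing to 14
Step 3: Original sum: 216
Step 4: Remaining sum = 216 - 14 = 202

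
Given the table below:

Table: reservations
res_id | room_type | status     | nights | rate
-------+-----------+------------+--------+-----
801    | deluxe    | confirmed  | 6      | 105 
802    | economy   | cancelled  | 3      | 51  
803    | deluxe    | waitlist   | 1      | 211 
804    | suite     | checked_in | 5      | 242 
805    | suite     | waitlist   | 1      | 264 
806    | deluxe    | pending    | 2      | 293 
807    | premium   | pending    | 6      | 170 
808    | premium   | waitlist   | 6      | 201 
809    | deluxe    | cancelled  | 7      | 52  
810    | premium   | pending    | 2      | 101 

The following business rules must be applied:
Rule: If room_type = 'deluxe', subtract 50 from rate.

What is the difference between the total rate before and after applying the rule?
200

Step 1: Original sum of rate = 1690
Step 2: 4 records have room_type = 'deluxe'
Step 3: Each affected record changes by -50
Step 4: Total change = 4 × -50 = -200
Step 5: New sum = 1690 + -200 = 1490
Step 6: Difference = |1490 - 1690| = 200
        (Sum decreased by 200)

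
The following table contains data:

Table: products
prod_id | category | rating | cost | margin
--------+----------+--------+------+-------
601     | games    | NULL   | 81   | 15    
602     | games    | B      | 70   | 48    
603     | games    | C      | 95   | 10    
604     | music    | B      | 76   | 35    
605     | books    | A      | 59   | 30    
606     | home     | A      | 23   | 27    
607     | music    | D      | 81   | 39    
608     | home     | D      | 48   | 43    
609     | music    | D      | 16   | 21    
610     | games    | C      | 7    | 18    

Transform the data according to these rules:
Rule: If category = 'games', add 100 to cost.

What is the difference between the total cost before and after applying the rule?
400

Step 1: Original sum of cost = 556
Step 2: 4 records have category = 'games'
Step 3: Each affected record changes by 100
Step 4: Total change = 4 × 100 = 400
Step 5: New sum = 556 + 400 = 956
Step 6: Difference = |956 - 556| = 400
        (Sum increased by 400)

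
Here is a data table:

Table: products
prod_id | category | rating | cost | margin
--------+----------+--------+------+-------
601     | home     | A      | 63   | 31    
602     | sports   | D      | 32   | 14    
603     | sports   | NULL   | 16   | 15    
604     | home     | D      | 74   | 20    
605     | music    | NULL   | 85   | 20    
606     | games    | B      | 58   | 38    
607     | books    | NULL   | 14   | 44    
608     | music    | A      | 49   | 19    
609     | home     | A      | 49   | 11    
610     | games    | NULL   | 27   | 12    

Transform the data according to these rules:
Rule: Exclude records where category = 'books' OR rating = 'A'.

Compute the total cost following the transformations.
292

Step 1: Find records where category = 'books' OR rating = 'A'
Step 2: 4 records match, summing to 175
Step 3: Original sum: 467
Step 4: Remaining sum = 467 - 175 = 292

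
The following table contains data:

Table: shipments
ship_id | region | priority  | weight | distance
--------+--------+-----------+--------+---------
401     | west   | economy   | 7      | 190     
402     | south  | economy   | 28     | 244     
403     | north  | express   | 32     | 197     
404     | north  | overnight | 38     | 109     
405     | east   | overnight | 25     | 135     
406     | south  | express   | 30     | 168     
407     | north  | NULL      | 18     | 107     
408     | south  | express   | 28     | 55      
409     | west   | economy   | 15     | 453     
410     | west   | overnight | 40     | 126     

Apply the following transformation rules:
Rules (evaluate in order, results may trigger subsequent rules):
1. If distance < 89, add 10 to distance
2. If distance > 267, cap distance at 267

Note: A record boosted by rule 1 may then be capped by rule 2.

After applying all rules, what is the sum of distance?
1608

Step 1: Apply rule 1 to records with distance < 89
  - 1 records get bonus of 10
  - Of these, 0 records then exceed 267 and get capped
Step 2: Apply rule 2 to records with distance > 267
  - 1 records (original) are capped
Step 3: Calculate final sum = 1608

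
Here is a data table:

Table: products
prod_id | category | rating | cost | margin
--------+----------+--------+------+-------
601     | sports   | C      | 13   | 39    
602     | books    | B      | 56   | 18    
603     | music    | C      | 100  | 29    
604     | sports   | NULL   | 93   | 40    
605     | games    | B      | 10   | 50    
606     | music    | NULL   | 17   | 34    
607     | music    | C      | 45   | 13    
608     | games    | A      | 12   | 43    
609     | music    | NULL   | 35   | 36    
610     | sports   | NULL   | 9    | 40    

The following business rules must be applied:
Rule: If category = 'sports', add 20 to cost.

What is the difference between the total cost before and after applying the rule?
60

Step 1: Original sum of cost = 390
Step 2: 3 records have category = 'sports'
Step 3: Each affected record changes by 20
Step 4: Total change = 3 × 20 = 60
Step 5: New sum = 390 + 60 = 450
Step 6: Difference = |450 - 390| = 60
        (Sum increased by 60)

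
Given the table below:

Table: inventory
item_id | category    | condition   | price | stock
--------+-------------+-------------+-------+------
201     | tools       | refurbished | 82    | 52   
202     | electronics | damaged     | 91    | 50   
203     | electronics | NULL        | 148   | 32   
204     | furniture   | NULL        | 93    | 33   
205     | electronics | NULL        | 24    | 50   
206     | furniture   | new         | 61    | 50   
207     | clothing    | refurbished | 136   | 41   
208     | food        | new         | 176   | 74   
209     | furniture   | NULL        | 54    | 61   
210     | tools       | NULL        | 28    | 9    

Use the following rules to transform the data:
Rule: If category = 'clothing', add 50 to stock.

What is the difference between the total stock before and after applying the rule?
50

Step 1: Original sum of stock = 452
Step 2: 1 records have category = 'clothing'
Step 3: Each affected record changes by 50
Step 4: Total change = 1 × 50 = 50
Step 5: New sum = 452 + 50 = 502
Step 6: Difference = |502 - 452| = 50
        (Sum increased by 50)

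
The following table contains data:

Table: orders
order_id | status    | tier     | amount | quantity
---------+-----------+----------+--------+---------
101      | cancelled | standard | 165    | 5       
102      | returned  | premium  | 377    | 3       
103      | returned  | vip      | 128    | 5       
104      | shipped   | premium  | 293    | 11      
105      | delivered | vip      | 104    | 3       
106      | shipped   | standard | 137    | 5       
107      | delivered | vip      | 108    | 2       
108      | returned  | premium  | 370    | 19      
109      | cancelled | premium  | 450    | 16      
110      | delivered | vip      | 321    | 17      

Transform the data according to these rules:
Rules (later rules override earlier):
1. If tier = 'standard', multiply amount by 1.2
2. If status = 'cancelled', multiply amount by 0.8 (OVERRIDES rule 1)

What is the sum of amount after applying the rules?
2357.4

Step 1: Rule 2 takes priority for records with status = 'cancelled'
  - 2 records: 615 × 0.8 = 492.0
Step 2: Rule 1 applies to remaining records with tier = 'standard'
  - 1 records: 137 × 1.2 = 164.4
Step 3: Other records unchanged: 1701
Step 4: Final sum = 492.0 + 164.4 + 1701 = 2357.4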